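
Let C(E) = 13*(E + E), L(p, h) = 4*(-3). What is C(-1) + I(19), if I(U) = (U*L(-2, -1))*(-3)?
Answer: 658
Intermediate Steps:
L(p, h) = -12
I(U) = 36*U (I(U) = (U*(-12))*(-3) = -12*U*(-3) = 36*U)
C(E) = 26*E (C(E) = 13*(2*E) = 26*E)
C(-1) + I(19) = 26*(-1) + 36*19 = -26 + 684 = 658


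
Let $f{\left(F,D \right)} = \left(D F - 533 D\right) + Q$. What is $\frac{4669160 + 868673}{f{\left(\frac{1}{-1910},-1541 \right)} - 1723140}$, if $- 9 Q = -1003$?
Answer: $- \frac{95195349270}{15499788931} \approx -6.1417$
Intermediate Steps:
$Q = \frac{1003}{9}$ ($Q = \left(- \frac{1}{9}\right) \left(-1003\right) = \frac{1003}{9} \approx 111.44$)
$f{\left(F,D \right)} = \frac{1003}{9} - 533 D + D F$ ($f{\left(F,D \right)} = \left(D F - 533 D\right) + \frac{1003}{9} = \left(- 533 D + D F\right) + \frac{1003}{9} = \frac{1003}{9} - 533 D + D F$)
$\frac{4669160 + 868673}{f{\left(\frac{1}{-1910},-1541 \right)} - 1723140} = \frac{4669160 + 868673}{\left(\frac{1003}{9} - -821353 - \frac{1541}{-1910}\right) - 1723140} = \frac{5537833}{\left(\frac{1003}{9} + 821353 - - \frac{1541}{1910}\right) - 1723140} = \frac{5537833}{\left(\frac{1003}{9} + 821353 + \frac{1541}{1910}\right) - 1723140} = \frac{5537833}{\frac{14120987669}{17190} - 1723140} = \frac{5537833}{- \frac{15499788931}{17190}} = 5537833 \left(- \frac{17190}{15499788931}\right) = - \frac{95195349270}{15499788931}$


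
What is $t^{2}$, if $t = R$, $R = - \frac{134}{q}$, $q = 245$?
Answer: $\frac{17956}{60025} \approx 0.29914$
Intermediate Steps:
$R = - \frac{134}{245} \approx -0.54694$
$t = - \frac{134}{245} \approx -0.54694$
$t^{2} = \left(- \frac{134}{245}\right)^{2} = \frac{17956}{60025}$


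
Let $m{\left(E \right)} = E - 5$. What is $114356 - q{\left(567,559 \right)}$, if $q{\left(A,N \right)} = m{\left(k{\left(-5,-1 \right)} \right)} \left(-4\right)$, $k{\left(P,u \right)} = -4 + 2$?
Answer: $114328$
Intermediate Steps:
$k{\left(P,u \right)} = -2$
$m{\left(E \right)} = -5 + E$
$q{\left(A,N \right)} = 28$ ($q{\left(A,N \right)} = \left(-5 - 2\right) \left(-4\right) = \left(-7\right) \left(-4\right) = 28$)
$114356 - q{\left(567,559 \right)} = 114356 - 28 = 114328$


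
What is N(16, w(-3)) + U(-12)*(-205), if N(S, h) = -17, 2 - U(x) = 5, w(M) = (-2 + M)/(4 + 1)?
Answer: 598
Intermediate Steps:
w(M) = -⅖ + M/5 (w(M) = (-2 + M)/5 = (-2 + M)*(⅕) = -⅖ + M/5)
U(x) = -3 (U(x) = 2 - 1*5 = 2 - 5 = -3)
N(16, w(-3)) + U(-12)*(-205) = -17 - 3*(-205) = -17 + 615 = 598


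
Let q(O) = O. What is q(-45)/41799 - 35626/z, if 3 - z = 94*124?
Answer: 496202263/162361249 ≈ 3.0562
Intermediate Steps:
z = -11653 (z = 3 - 94*124 = 3 - 1*11656 = 3 - 11656 = -11653)
q(-45)/41799 - 35626/z = -45/41799 - 35626/(-11653) = -45*1/41799 - 35626*(-1/11653) = -15/13933 + 35626/11653 = 496202263/162361249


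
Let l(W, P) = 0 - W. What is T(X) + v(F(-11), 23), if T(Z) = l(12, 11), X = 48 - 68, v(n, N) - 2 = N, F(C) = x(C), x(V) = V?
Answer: 13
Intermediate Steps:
F(C) = C
v(n, N) = 2 + N
X = -20
l(W, P) = -W
T(Z) = -12 (T(Z) = -1*12 = -12)
T(X) + v(F(-11), 23) = -12 + (2 + 23) = -12 + 25 = 13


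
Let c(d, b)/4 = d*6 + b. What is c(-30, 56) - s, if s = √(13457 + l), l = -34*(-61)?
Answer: -496 - √15531 ≈ -620.62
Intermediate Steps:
l = 2074
c(d, b) = 4*b + 24*d (c(d, b) = 4*(d*6 + b) = 4*(6*d + b) = 4*(b + 6*d) = 4*b + 24*d)
s = √15531 (s = √(13457 + 2074) = √15531 ≈ 124.62)
c(-30, 56) - s = (4*56 + 24*(-30)) - √15531 = (224 - 720) - √15531 = -496 - √15531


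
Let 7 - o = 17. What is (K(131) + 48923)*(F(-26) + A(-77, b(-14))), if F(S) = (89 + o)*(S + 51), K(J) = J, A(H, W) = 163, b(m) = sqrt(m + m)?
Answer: 104877452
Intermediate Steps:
o = -10 (o = 7 - 1*17 = 7 - 17 = -10)
b(m) = sqrt(2)*sqrt(m) (b(m) = sqrt(2*m) = sqrt(2)*sqrt(m))
F(S) = 4029 + 79*S (F(S) = (89 - 10)*(S + 51) = 79*(51 + S) = 4029 + 79*S)
(K(131) + 48923)*(F(-26) + A(-77, b(-14))) = (131 + 48923)*((4029 + 79*(-26)) + 163) = 49054*((4029 - 2054) + 163) = 49054*(1975 + 163) = 49054*2138 = 104877452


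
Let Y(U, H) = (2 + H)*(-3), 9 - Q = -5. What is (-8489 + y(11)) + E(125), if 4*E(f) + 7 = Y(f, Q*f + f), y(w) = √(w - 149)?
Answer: -19797/2 + I*√138 ≈ -9898.5 + 11.747*I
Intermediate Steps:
Q = 14 (Q = 9 - 1*(-5) = 9 + 5 = 14)
y(w) = √(-149 + w)
Y(U, H) = -6 - 3*H
E(f) = -13/4 - 45*f/4 (E(f) = -7/4 + (-6 - 3*(14*f + f))/4 = -7/4 + (-6 - 45*f)/4 = -7/4 + (-3/2 - 45*f/4) = -13/4 - 45*f/4)
(-8489 + y(11)) + E(125) = (-8489 + √(-149 + 11)) + (-13/4 - 45/4*125) = (-8489 + √(-138)) + (-13/4 - 5625/4) = (-8489 + I*√138) - 2819/2 = -19797/2 + I*√138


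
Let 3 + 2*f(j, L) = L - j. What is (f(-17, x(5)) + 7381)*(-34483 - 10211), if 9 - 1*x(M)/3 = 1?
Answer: -330735600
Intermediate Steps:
x(M) = 24 (x(M) = 27 - 3*1 = 27 - 3 = 24)
f(j, L) = -3/2 + L/2 - j/2 (f(j, L) = -3/2 + (L - j)/2 = -3/2 + (L/2 - j/2) = -3/2 + L/2 - j/2)
(f(-17, x(5)) + 7381)*(-34483 - 10211) = ((-3/2 + (1/2)*24 - 1/2*(-17)) + 7381)*(-34483 - 10211) = ((-3/2 + 12 + 17/2) + 7381)*(-44694) = (19 + 7381)*(-44694) = 7400*(-44694) = -330735600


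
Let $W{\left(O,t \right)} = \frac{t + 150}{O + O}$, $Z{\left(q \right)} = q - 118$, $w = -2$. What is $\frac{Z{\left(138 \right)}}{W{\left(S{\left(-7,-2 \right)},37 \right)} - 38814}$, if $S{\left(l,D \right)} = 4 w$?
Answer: $- \frac{320}{621211} \approx -0.00051512$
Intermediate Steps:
$Z{\left(q \right)} = -118 + q$ ($Z{\left(q \right)} = q - 118 = -118 + q$)
$S{\left(l,D \right)} = -8$ ($S{\left(l,D \right)} = 4 \left(-2\right) = -8$)
$W{\left(O,t \right)} = \frac{150 + t}{2 O}$
$\frac{Z{\left(138 \right)}}{W{\left(S{\left(-7,-2 \right)},37 \right)} - 38814} = \frac{-118 + 138}{\frac{150 + 37}{2 \left(-8\right)} - 38814} = \frac{20}{\frac{1}{2} \left(- \frac{1}{8}\right) 187 - 38814} = \frac{20}{- \frac{187}{16} - 38814} = \frac{20}{- \frac{621211}{16}} = 20 \left(- \frac{16}{621211}\right) = - \frac{320}{621211}$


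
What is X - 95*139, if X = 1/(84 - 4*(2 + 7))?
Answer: -633839/48 ≈ -13205.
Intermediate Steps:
X = 1/48 (X = 1/(84 - 4*9) = 1/(84 - 36) = 1/48 ≈ 0.020833)
X - 95*139 = 1/48 - 95*139 = 1/48 - 13205 = -633839/48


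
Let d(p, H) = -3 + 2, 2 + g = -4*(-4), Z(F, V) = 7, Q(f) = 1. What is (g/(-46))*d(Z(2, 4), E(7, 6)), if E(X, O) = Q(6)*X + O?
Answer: 7/23 ≈ 0.30435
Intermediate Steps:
g = 14 (g = -2 - 4*(-4) = -2 + 16 = 14)
E(X, O) = O + X (E(X, O) = 1*X + O = X + O = O + X)
d(p, H) = -1
(g/(-46))*d(Z(2, 4), E(7, 6)) = (14/(-46))*(-1) = (14*(-1/46))*(-1) = -7/23*(-1) = 7/23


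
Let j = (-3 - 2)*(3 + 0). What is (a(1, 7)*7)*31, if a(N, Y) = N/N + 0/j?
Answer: 217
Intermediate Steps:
j = -15 (j = -5*3 = -15)
a(N, Y) = 1 (a(N, Y) = N/N + 0/(-15) = 1 + 0*(-1/15) = 1 + 0 = 1)
(a(1, 7)*7)*31 = (1*7)*31 = 7*31 = 217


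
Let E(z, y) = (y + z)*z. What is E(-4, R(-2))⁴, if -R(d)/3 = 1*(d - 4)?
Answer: 9834496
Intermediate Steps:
R(d) = 12 - 3*d (R(d) = -3*(d - 4) = -3*(-4 + d) = 12 - 3*d)
E(z, y) = z*(y + z)
E(-4, R(-2))⁴ = (-4*((12 - 3*(-2)) - 4))⁴ = (-4*((12 + 6) - 4))⁴ = (-4*(18 - 4))⁴ = (-4*14)⁴ = (-56)⁴ = 9834496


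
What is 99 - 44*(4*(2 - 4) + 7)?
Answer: 143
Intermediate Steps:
99 - 44*(4*(2 - 4) + 7) = 99 - 44*(4*(-2) + 7) = 99 - 44*(-8 + 7) = 99 - 44*(-1) = 99 + 44 = 143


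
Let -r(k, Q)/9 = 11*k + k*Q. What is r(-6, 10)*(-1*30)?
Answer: -34020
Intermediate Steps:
r(k, Q) = -99*k - 9*Q*k (r(k, Q) = -9*(11*k + k*Q) = -9*(11*k + Q*k) = -99*k - 9*Q*k)
r(-6, 10)*(-1*30) = (-9*(-6)*(11 + 10))*(-1*30) = -9*(-6)*21*(-30) = 1134*(-30) = -34020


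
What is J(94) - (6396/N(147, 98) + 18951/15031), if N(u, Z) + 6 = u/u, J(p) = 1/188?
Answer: 18056257103/14129140 ≈ 1277.9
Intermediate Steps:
J(p) = 1/188
N(u, Z) = -5 (N(u, Z) = -6 + u/u = -6 + 1 = -5)
J(94) - (6396/N(147, 98) + 18951/15031) = 1/188 - (6396/(-5) + 18951/15031) = 1/188 - (6396*(-⅕) + 18951*(1/15031)) = 1/188 - (-6396/5 + 18951/15031) = 1/188 - 1*(-96043521/75155) = 1/188 + 96043521/75155 = 18056257103/14129140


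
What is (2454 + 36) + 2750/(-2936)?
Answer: 3653945/1468 ≈ 2489.1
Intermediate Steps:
(2454 + 36) + 2750/(-2936) = 2490 + 2750*(-1/2936) = 2490 - 1375/1468 = 3653945/1468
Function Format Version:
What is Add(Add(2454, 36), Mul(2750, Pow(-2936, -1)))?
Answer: Rational(3653945, 1468) ≈ 2489.1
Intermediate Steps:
Add(Add(2454, 36), Mul(2750, Pow(-2936, -1))) = Add(2490, Mul(2750, Rational(-1, 2936))) = Add(2490, Rational(-1375, 1468)) = Rational(3653945, 1468)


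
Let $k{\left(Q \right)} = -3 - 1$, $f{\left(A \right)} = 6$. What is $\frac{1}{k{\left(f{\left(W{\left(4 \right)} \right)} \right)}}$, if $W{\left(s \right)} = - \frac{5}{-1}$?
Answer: $- \frac{1}{4} \approx -0.25$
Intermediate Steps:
$W{\left(s \right)} = 5$ ($W{\left(s \right)} = \left(-5\right) \left(-1\right) = 5$)
$k{\left(Q \right)} = -4$ ($k{\left(Q \right)} = -3 - 1 = -4$)
$\frac{1}{k{\left(f{\left(W{\left(4 \right)} \right)} \right)}} = \frac{1}{-4} = - \frac{1}{4}$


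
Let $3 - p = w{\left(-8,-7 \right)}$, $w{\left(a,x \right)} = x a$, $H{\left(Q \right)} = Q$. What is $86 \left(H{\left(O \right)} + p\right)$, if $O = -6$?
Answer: $-5074$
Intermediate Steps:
$w{\left(a,x \right)} = a x$
$p = -53$ ($p = 3 - \left(-8\right) \left(-7\right) = 3 - 56 = -53$)
$86 \left(H{\left(O \right)} + p\right) = 86 \left(-6 - 53\right) = 86 \left(-59\right) = -5074$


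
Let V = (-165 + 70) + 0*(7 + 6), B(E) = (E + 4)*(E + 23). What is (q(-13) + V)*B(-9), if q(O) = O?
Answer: 7560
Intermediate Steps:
B(E) = (4 + E)*(23 + E)
V = -95 (V = -95 + 0*13 = -95 + 0 = -95)
(q(-13) + V)*B(-9) = (-13 - 95)*(92 + (-9)**2 + 27*(-9)) = -108*(92 + 81 - 243) = -108*(-70) = 7560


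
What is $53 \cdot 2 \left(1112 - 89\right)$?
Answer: $108438$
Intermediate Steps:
$53 \cdot 2 \left(1112 - 89\right) = 106 \left(1112 - 89\right) = 106 \cdot 1023 = 108438$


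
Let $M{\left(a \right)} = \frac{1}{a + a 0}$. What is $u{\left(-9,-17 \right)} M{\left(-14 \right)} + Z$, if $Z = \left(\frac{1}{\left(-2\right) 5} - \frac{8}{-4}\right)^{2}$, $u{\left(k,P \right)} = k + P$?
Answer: $\frac{3827}{700} \approx 5.4671$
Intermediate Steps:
$u{\left(k,P \right)} = P + k$
$M{\left(a \right)} = \frac{1}{a}$ ($M{\left(a \right)} = \frac{1}{a + 0} = \frac{1}{a}$)
$Z = \frac{361}{100}$ ($Z = \left(\left(- \frac{1}{2}\right) \frac{1}{5} - -2\right)^{2} = \left(- \frac{1}{10} + 2\right)^{2} = \left(\frac{19}{10}\right)^{2} = \frac{361}{100} \approx 3.61$)
$u{\left(-9,-17 \right)} M{\left(-14 \right)} + Z = \frac{-17 - 9}{-14} + \frac{361}{100} = \left(-26\right) \left(- \frac{1}{14}\right) + \frac{361}{100} = \frac{13}{7} + \frac{361}{100} = \frac{3827}{700}$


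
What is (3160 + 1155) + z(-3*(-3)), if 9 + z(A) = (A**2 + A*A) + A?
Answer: 4477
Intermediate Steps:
z(A) = -9 + A + 2*A**2 (z(A) = -9 + ((A**2 + A*A) + A) = -9 + ((A**2 + A**2) + A) = -9 + (2*A**2 + A) = -9 + (A + 2*A**2) = -9 + A + 2*A**2)
(3160 + 1155) + z(-3*(-3)) = (3160 + 1155) + (-9 - 3*(-3) + 2*(-3*(-3))**2) = 4315 + (-9 + 9 + 2*9**2) = 4315 + (-9 + 9 + 2*81) = 4315 + (-9 + 9 + 162) = 4315 + 162 = 4477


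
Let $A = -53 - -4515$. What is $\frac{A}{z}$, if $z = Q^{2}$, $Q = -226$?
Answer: $\frac{2231}{25538} \approx 0.08736$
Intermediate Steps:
$z = 51076$ ($z = \left(-226\right)^{2} = 51076$)
$A = 4462$ ($A = -53 + 4515 = 4462$)
$\frac{A}{z} = \frac{4462}{51076} = 4462 \cdot \frac{1}{51076} = \frac{2231}{25538}$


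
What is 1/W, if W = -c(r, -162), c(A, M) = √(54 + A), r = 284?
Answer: -√2/26 ≈ -0.054393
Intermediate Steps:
W = -13*√2 (W = -√(54 + 284) = -√338 = -13*√2 ≈ -18.385)
1/W = 1/(-13*√2) = -√2/26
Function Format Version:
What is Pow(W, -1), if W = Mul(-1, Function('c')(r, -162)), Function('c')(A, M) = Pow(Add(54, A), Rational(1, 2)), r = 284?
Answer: Mul(Rational(-1, 26), Pow(2, Rational(1, 2))) ≈ -0.054393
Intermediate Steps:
W = Mul(-13, Pow(2, Rational(1, 2))) (W = Mul(-1, Pow(Add(54, 284), Rational(1, 2))) = Mul(-1, Pow(338, Rational(1, 2))) = Mul(-1, Mul(13, Pow(2, Rational(1, 2)))) = Mul(-13, Pow(2, Rational(1, 2))) ≈ -18.385)
Pow(W, -1) = Pow(Mul(-13, Pow(2, Rational(1, 2))), -1) = Mul(Rational(-1, 26), Pow(2, Rational(1, 2)))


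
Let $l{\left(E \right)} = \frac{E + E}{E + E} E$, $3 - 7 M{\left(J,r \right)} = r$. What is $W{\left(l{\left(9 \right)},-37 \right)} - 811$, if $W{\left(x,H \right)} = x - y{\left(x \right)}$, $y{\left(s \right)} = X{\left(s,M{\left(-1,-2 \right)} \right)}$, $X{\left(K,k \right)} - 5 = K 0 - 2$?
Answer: $-805$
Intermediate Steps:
$M{\left(J,r \right)} = \frac{3}{7} - \frac{r}{7}$
$l{\left(E \right)} = E$ ($l{\left(E \right)} = \frac{2 E}{2 E} E = 2 E \frac{1}{2 E} E = 1 E = E$)
$X{\left(K,k \right)} = 3$ ($X{\left(K,k \right)} = 5 + \left(K 0 - 2\right) = 5 + \left(0 - 2\right) = 5 - 2 = 3$)
$y{\left(s \right)} = 3$
$W{\left(x,H \right)} = -3 + x$ ($W{\left(x,H \right)} = x - 3 = -3 + x$)
$W{\left(l{\left(9 \right)},-37 \right)} - 811 = \left(-3 + 9\right) - 811 = 6 - 811 = -805$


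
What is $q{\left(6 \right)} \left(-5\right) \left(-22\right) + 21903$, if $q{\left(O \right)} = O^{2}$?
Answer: $25863$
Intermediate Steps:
$q{\left(6 \right)} \left(-5\right) \left(-22\right) + 21903 = 6^{2} \left(-5\right) \left(-22\right) + 21903 = 36 \left(-5\right) \left(-22\right) + 21903 = \left(-180\right) \left(-22\right) + 21903 = 3960 + 21903 = 25863$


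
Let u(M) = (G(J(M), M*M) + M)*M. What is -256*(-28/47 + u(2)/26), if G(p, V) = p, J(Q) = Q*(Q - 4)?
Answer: 117248/611 ≈ 191.90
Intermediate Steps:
J(Q) = Q*(-4 + Q)
u(M) = M*(M + M*(-4 + M)) (u(M) = (M*(-4 + M) + M)*M = (M + M*(-4 + M))*M = M*(M + M*(-4 + M)))
-256*(-28/47 + u(2)/26) = -256*(-28/47 + (2**2*(-3 + 2))/26) = -256*(-28*1/47 + (4*(-1))*(1/26)) = -256*(-28/47 - 4*1/26) = -256*(-28/47 - 2/13) = -256*(-458/611) = 117248/611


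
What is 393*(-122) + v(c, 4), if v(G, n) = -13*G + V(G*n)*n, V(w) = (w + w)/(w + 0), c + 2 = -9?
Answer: -47795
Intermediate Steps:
c = -11 (c = -2 - 9 = -11)
V(w) = 2 (V(w) = (2*w)/w = 2)
v(G, n) = -13*G + 2*n
393*(-122) + v(c, 4) = 393*(-122) + (-13*(-11) + 2*4) = -47946 + (143 + 8) = -47946 + 151 = -47795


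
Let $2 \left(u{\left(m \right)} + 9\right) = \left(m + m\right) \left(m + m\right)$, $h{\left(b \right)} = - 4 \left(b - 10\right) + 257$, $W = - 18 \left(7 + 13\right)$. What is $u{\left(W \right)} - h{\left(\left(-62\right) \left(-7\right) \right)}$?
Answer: $260630$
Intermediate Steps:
$W = -360$ ($W = \left(-18\right) 20 = -360$)
$h{\left(b \right)} = 297 - 4 b$ ($h{\left(b \right)} = - 4 \left(-10 + b\right) + 257 = \left(40 - 4 b\right) + 257 = 297 - 4 b$)
$u{\left(m \right)} = -9 + 2 m^{2}$ ($u{\left(m \right)} = -9 + \frac{\left(m + m\right) \left(m + m\right)}{2} = -9 + \frac{2 m 2 m}{2} = -9 + \frac{4 m^{2}}{2} = -9 + 2 m^{2}$)
$u{\left(W \right)} - h{\left(\left(-62\right) \left(-7\right) \right)} = \left(-9 + 2 \left(-360\right)^{2}\right) - \left(297 - 4 \left(\left(-62\right) \left(-7\right)\right)\right) = \left(-9 + 2 \cdot 129600\right) - \left(297 - 1736\right) = \left(-9 + 259200\right) - \left(297 - 1736\right) = 259191 - -1439 = 259191 + 1439 = 260630$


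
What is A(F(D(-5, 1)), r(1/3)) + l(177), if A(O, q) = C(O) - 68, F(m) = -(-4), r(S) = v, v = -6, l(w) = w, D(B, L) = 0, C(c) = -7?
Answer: 102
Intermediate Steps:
r(S) = -6
F(m) = 4 (F(m) = -1*(-4) = 4)
A(O, q) = -75 (A(O, q) = -7 - 68 = -75)
A(F(D(-5, 1)), r(1/3)) + l(177) = -75 + 177 = 102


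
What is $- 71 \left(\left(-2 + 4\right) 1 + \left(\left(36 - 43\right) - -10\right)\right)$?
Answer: $-355$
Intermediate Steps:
$- 71 \left(\left(-2 + 4\right) 1 + \left(\left(36 - 43\right) - -10\right)\right) = - 71 \left(2 \cdot 1 + \left(-7 + 10\right)\right) = - 71 \left(2 + 3\right) = \left(-71\right) 5 = -355$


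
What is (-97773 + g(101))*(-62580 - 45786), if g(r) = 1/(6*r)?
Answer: 1070122142657/101 ≈ 1.0595e+10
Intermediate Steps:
g(r) = 1/(6*r)
(-97773 + g(101))*(-62580 - 45786) = (-97773 + (1/6)/101)*(-62580 - 45786) = (-97773 + (1/6)*(1/101))*(-108366) = (-97773 + 1/606)*(-108366) = -59250437/606*(-108366) = 1070122142657/101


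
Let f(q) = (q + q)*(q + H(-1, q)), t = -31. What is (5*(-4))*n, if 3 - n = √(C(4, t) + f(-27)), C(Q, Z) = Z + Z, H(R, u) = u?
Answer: -60 + 20*√2854 ≈ 1008.5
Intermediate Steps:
C(Q, Z) = 2*Z
f(q) = 4*q² (f(q) = (q + q)*(q + q) = (2*q)*(2*q) = 4*q²)
n = 3 - √2854 (n = 3 - √(2*(-31) + 4*(-27)²) = 3 - √(-62 + 4*729) = 3 - √(-62 + 2916) = 3 - √2854 ≈ -50.423)
(5*(-4))*n = (5*(-4))*(3 - √2854) = -20*(3 - √2854) = -60 + 20*√2854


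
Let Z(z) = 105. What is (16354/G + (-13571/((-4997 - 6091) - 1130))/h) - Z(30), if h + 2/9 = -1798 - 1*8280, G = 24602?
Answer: -34690828531655/332493471392 ≈ -104.34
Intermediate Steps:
h = -90704/9 (h = -2/9 + (-1798 - 1*8280) = -2/9 + (-1798 - 8280) = -2/9 - 10078 = -90704/9 ≈ -10078.)
(16354/G + (-13571/((-4997 - 6091) - 1130))/h) - Z(30) = (16354/24602 + (-13571/((-4997 - 6091) - 1130))/(-90704/9)) - 1*105 = (16354*(1/24602) - 13571/(-11088 - 1130)*(-9/90704)) - 105 = (8177/12301 - 13571/(-12218)*(-9/90704)) - 105 = (8177/12301 - 13571*(-1/12218)*(-9/90704)) - 105 = (8177/12301 + (331/298)*(-9/90704)) - 105 = (8177/12301 - 2979/27029792) - 105 = 220985964505/332493471392 - 105 = -34690828531655/332493471392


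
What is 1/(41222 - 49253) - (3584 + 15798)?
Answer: -155656843/8031 ≈ -19382.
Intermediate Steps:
1/(41222 - 49253) - (3584 + 15798) = 1/(-8031) - 1*19382 = -1/8031 - 19382 = -155656843/8031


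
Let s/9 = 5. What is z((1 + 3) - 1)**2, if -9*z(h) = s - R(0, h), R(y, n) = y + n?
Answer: 196/9 ≈ 21.778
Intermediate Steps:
s = 45 (s = 9*5 = 45)
R(y, n) = n + y
z(h) = -5 + h/9 (z(h) = -(45 - (h + 0))/9 = -(45 - h)/9 = -5 + h/9)
z((1 + 3) - 1)**2 = (-5 + ((1 + 3) - 1)/9)**2 = (-5 + (4 - 1)/9)**2 = (-5 + (1/9)*3)**2 = (-5 + 1/3)**2 = (-14/3)**2 = 196/9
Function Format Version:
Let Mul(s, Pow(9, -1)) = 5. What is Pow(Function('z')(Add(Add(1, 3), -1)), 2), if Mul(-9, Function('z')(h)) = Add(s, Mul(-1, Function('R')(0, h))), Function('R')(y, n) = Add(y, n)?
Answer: Rational(196, 9) ≈ 21.778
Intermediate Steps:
s = 45 (s = Mul(9, 5) = 45)
Function('R')(y, n) = Add(n, y)
Function('z')(h) = Add(-5, Mul(Rational(1, 9), h)) (Function('z')(h) = Mul(Rational(-1, 9), Add(45, Mul(-1, Add(h, 0)))) = Mul(Rational(-1, 9), Add(45, Mul(-1, h))) = Add(-5, Mul(Rational(1, 9), h)))
Pow(Function('z')(Add(Add(1, 3), -1)), 2) = Pow(Add(-5, Mul(Rational(1, 9), Add(Add(1, 3), -1))), 2) = Pow(Add(-5, Mul(Rational(1, 9), Add(4, -1))), 2) = Pow(Add(-5, Mul(Rational(1, 9), 3)), 2) = Pow(Add(-5, Rational(1, 3)), 2) = Pow(Rational(-14, 3), 2) = Rational(196, 9)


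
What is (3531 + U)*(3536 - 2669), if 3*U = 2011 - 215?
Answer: 3580421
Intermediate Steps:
U = 1796/3 (U = (2011 - 215)/3 = (1/3)*1796 = 1796/3 ≈ 598.67)
(3531 + U)*(3536 - 2669) = (3531 + 1796/3)*(3536 - 2669) = (12389/3)*867 = 3580421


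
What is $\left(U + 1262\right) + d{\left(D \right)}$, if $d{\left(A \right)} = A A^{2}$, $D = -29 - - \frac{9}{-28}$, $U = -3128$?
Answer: $- \frac{594350093}{21952} \approx -27075.0$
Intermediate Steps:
$D = - \frac{821}{28}$ ($D = -29 - \left(-9\right) \left(- \frac{1}{28}\right) = -29 - \frac{9}{28} = - \frac{821}{28} \approx -29.321$)
$d{\left(A \right)} = A^{3}$
$\left(U + 1262\right) + d{\left(D \right)} = \left(-3128 + 1262\right) + \left(- \frac{821}{28}\right)^{3} = -1866 - \frac{553387661}{21952} = - \frac{594350093}{21952}$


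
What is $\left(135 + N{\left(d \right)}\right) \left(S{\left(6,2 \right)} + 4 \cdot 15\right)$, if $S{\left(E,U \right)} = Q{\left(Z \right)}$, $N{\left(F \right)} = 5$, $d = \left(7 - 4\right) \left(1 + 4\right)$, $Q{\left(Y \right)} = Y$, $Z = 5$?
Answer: $9100$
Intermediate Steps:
$d = 15$ ($d = 3 \cdot 5 = 15$)
$S{\left(E,U \right)} = 5$
$\left(135 + N{\left(d \right)}\right) \left(S{\left(6,2 \right)} + 4 \cdot 15\right) = \left(135 + 5\right) \left(5 + 4 \cdot 15\right) = 140 \left(5 + 60\right) = 140 \cdot 65 = 9100$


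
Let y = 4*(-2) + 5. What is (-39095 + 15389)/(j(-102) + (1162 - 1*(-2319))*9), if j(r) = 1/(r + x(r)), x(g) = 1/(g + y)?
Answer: -42319161/55927469 ≈ -0.75668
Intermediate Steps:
y = -3 (y = -8 + 5 = -3)
x(g) = 1/(-3 + g) (x(g) = 1/(g - 3) = 1/(-3 + g))
j(r) = 1/(r + 1/(-3 + r))
(-39095 + 15389)/(j(-102) + (1162 - 1*(-2319))*9) = (-39095 + 15389)/((-3 - 102)/(1 - 102*(-3 - 102)) + (1162 - 1*(-2319))*9) = -23706/(-105/(1 - 102*(-105)) + (1162 + 2319)*9) = -23706/(-105/(1 + 10710) + 3481*9) = -23706/(-105/10711 + 31329) = -23706/335564814/10711 = -23706*10711/335564814 = -42319161/55927469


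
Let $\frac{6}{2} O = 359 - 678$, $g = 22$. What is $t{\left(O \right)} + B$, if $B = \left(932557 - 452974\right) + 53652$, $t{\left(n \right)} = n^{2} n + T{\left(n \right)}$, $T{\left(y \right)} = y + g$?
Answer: $- \frac{18066691}{27} \approx -6.6914 \cdot 10^{5}$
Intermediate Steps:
$T{\left(y \right)} = 22 + y$ ($T{\left(y \right)} = y + 22 = 22 + y$)
$O = - \frac{319}{3}$ ($O = \frac{359 - 678}{3} = \frac{1}{3} \left(-319\right) = - \frac{319}{3} \approx -106.33$)
$t{\left(n \right)} = 22 + n + n^{3}$ ($t{\left(n \right)} = n^{2} n + \left(22 + n\right) = n^{3} + \left(22 + n\right) = 22 + n + n^{3}$)
$B = 533235$ ($B = 479583 + 53652 = 533235$)
$t{\left(O \right)} + B = \left(22 - \frac{319}{3} + \left(- \frac{319}{3}\right)^{3}\right) + 533235 = \left(22 - \frac{319}{3} - \frac{32461759}{27}\right) + 533235 = - \frac{32464036}{27} + 533235 = - \frac{18066691}{27}$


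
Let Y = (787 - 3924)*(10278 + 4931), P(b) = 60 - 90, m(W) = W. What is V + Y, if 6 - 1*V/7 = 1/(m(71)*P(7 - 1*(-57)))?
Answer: -101623558823/2130 ≈ -4.7711e+7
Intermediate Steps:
P(b) = -30
Y = -47710633 (Y = -3137*15209 = -47710633)
V = 89467/2130 (V = 42 - 7/(71*(-30)) = 42 - 7*(-1)/(71*30) = 42 - 7*(-1/2130) = 42 + 7/2130 = 89467/2130 ≈ 42.003)
V + Y = 89467/2130 - 47710633 = -101623558823/2130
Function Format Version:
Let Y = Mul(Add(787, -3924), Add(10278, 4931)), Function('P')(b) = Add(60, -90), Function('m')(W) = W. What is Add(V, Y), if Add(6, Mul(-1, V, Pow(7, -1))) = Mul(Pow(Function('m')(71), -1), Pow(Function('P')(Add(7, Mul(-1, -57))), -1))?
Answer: Rational(-101623558823, 2130) ≈ -4.7711e+7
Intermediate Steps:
Function('P')(b) = -30
Y = -47710633 (Y = Mul(-3137, 15209) = -47710633)
V = Rational(89467, 2130) (V = Add(42, Mul(-7, Mul(Pow(71, -1), Pow(-30, -1)))) = Add(42, Mul(-7, Mul(Rational(1, 71), Rational(-1, 30)))) = Add(42, Mul(-7, Rational(-1, 2130))) = Add(42, Rational(7, 2130)) = Rational(89467, 2130) ≈ 42.003)
Add(V, Y) = Add(Rational(89467, 2130), -47710633) = Rational(-101623558823, 2130)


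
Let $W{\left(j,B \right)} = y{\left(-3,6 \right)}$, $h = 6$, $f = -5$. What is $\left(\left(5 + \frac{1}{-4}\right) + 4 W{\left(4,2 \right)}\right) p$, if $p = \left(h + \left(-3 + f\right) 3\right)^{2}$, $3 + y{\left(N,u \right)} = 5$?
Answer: $4131$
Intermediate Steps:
$y{\left(N,u \right)} = 2$ ($y{\left(N,u \right)} = -3 + 5 = 2$)
$W{\left(j,B \right)} = 2$
$p = 324$ ($p = \left(6 + \left(-3 - 5\right) 3\right)^{2} = \left(6 - 24\right)^{2} = \left(-18\right)^{2} = 324$)
$\left(\left(5 + \frac{1}{-4}\right) + 4 W{\left(4,2 \right)}\right) p = \left(\left(5 + \frac{1}{-4}\right) + 4 \cdot 2\right) 324 = \left(\left(5 - \frac{1}{4}\right) + 8\right) 324 = \left(\frac{19}{4} + 8\right) 324 = \frac{51}{4} \cdot 324 = 4131$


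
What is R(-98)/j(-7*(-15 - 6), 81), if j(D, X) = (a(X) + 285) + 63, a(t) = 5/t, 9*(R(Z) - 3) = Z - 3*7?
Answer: -828/28193 ≈ -0.029369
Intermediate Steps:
R(Z) = ⅔ + Z/9 (R(Z) = 3 + (Z - 3*7)/9 = 3 + (Z - 21)/9 = 3 + (-21 + Z)/9 = 3 + (-7/3 + Z/9) = ⅔ + Z/9)
j(D, X) = 348 + 5/X (j(D, X) = (5/X + 285) + 63 = (285 + 5/X) + 63 = 348 + 5/X)
R(-98)/j(-7*(-15 - 6), 81) = (⅔ + (⅑)*(-98))/(348 + 5/81) = (⅔ - 98/9)/(348 + 5*(1/81)) = -92/(9*(348 + 5/81)) = -92/(9*28193/81) = -92/9*81/28193 = -828/28193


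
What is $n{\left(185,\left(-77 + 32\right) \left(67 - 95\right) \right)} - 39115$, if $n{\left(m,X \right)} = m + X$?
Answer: $-37670$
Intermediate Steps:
$n{\left(m,X \right)} = X + m$
$n{\left(185,\left(-77 + 32\right) \left(67 - 95\right) \right)} - 39115 = \left(\left(-77 + 32\right) \left(67 - 95\right) + 185\right) - 39115 = \left(\left(-45\right) \left(-28\right) + 185\right) - 39115 = \left(1260 + 185\right) - 39115 = 1445 - 39115 = -37670$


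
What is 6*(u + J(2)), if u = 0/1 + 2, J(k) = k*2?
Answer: 36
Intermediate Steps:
J(k) = 2*k
u = 2 (u = 0*1 + 2 = 0 + 2 = 2)
6*(u + J(2)) = 6*(2 + 2*2) = 6*(2 + 4) = 6*6 = 36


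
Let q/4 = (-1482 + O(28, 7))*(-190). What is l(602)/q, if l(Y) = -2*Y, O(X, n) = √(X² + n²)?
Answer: -11739/10977455 - 2107*√17/417143290 ≈ -0.0010902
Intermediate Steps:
q = 1126320 - 5320*√17 (q = 4*((-1482 + √(28² + 7²))*(-190)) = 4*((-1482 + √(784 + 49))*(-190)) = 4*((-1482 + √833)*(-190)) = 4*((-1482 + 7*√17)*(-190)) = 4*(281580 - 1330*√17) = 1126320 - 5320*√17 ≈ 1.1044e+6)
l(602)/q = (-2*602)/(1126320 - 5320*√17) = -1204/(1126320 - 5320*√17)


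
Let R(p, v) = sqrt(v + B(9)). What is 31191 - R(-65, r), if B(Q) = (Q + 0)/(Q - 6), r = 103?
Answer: 31191 - sqrt(106) ≈ 31181.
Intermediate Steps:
B(Q) = Q/(-6 + Q)
R(p, v) = sqrt(3 + v) (R(p, v) = sqrt(v + 9/(-6 + 9)) = sqrt(v + 9/3) = sqrt(v + 9*(1/3)) = sqrt(v + 3) = sqrt(3 + v))
31191 - R(-65, r) = 31191 - sqrt(3 + 103) = 31191 - sqrt(106)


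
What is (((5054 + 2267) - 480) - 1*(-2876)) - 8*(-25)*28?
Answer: 15317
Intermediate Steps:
(((5054 + 2267) - 480) - 1*(-2876)) - 8*(-25)*28 = ((7321 - 480) + 2876) - (-200)*28 = (6841 + 2876) - 1*(-5600) = 9717 + 5600 = 15317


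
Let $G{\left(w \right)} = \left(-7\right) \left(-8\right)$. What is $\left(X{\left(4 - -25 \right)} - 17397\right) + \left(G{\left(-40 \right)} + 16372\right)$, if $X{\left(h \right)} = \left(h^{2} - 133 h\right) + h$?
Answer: $-3956$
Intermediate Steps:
$G{\left(w \right)} = 56$
$X{\left(h \right)} = h^{2} - 132 h$
$\left(X{\left(4 - -25 \right)} - 17397\right) + \left(G{\left(-40 \right)} + 16372\right) = \left(\left(4 - -25\right) \left(-132 + \left(4 - -25\right)\right) - 17397\right) + \left(56 + 16372\right) = \left(\left(4 + 25\right) \left(-132 + \left(4 + 25\right)\right) - 17397\right) + 16428 = \left(29 \left(-132 + 29\right) - 17397\right) + 16428 = \left(29 \left(-103\right) - 17397\right) + 16428 = \left(-2987 - 17397\right) + 16428 = -20384 + 16428 = -3956$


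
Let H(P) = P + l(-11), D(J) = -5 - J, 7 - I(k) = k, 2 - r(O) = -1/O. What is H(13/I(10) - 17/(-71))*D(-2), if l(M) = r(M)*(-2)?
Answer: 18538/781 ≈ 23.736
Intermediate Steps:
r(O) = 2 + 1/O (r(O) = 2 - (-1)/O = 2 + 1/O)
I(k) = 7 - k
l(M) = -4 - 2/M (l(M) = (2 + 1/M)*(-2) = -4 - 2/M)
H(P) = -42/11 + P (H(P) = P + (-4 - 2/(-11)) = P + (-4 - 2*(-1/11)) = P + (-4 + 2/11) = P - 42/11 = -42/11 + P)
H(13/I(10) - 17/(-71))*D(-2) = (-42/11 + (13/(7 - 1*10) - 17/(-71)))*(-5 - 1*(-2)) = (-42/11 + (13/(7 - 10) - 17*(-1/71)))*(-5 + 2) = (-42/11 + (13/(-3) + 17/71))*(-3) = (-42/11 + (13*(-1/3) + 17/71))*(-3) = (-42/11 + (-13/3 + 17/71))*(-3) = (-42/11 - 872/213)*(-3) = -18538/2343*(-3) = 18538/781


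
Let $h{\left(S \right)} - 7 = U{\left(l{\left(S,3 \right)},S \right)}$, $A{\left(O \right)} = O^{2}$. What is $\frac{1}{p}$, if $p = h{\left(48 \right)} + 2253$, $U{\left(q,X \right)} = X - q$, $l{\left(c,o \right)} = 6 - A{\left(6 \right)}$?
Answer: $\frac{1}{2338} \approx 0.00042772$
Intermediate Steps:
$l{\left(c,o \right)} = -30$ ($l{\left(c,o \right)} = 6 - 6^{2} = 6 - 36 = -30$)
$h{\left(S \right)} = 37 + S$ ($h{\left(S \right)} = 7 + \left(S - -30\right) = 7 + \left(S + 30\right) = 7 + \left(30 + S\right) = 37 + S$)
$p = 2338$ ($p = \left(37 + 48\right) + 2253 = 85 + 2253 = 2338$)
$\frac{1}{p} = \frac{1}{2338}$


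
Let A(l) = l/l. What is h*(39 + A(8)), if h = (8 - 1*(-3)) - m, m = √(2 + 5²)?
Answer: 440 - 120*√3 ≈ 232.15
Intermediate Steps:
A(l) = 1
m = 3*√3 (m = √(2 + 25) = √27 = 3*√3 ≈ 5.1962)
h = 11 - 3*√3 (h = (8 - 1*(-3)) - 3*√3 = (8 + 3) - 3*√3 = 11 - 3*√3 ≈ 5.8038)
h*(39 + A(8)) = (11 - 3*√3)*(39 + 1) = (11 - 3*√3)*40 = 440 - 120*√3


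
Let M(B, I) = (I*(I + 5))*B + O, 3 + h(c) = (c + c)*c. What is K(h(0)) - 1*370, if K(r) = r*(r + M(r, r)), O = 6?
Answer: -433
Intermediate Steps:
h(c) = -3 + 2*c² (h(c) = -3 + (c + c)*c = -3 + (2*c)*c = -3 + 2*c²)
M(B, I) = 6 + B*I*(5 + I) (M(B, I) = (I*(I + 5))*B + 6 = (I*(5 + I))*B + 6 = B*I*(5 + I) + 6 = 6 + B*I*(5 + I))
K(r) = r*(6 + r + r³ + 5*r²) (K(r) = r*(r + (6 + r*r² + 5*r*r)) = r*(r + (6 + r³ + 5*r²)) = r*(6 + r + r³ + 5*r²))
K(h(0)) - 1*370 = (-3 + 2*0²)*(6 + (-3 + 2*0²) + (-3 + 2*0²)³ + 5*(-3 + 2*0²)²) - 1*370 = (-3 + 2*0)*(6 + (-3 + 2*0) + (-3 + 2*0)³ + 5*(-3 + 2*0)²) - 370 = (-3 + 0)*(6 + (-3 + 0) + (-3 + 0)³ + 5*(-3 + 0)²) - 370 = -3*(6 - 3 + (-3)³ + 5*(-3)²) - 370 = -3*(6 - 3 - 27 + 5*9) - 370 = -3*(6 - 3 - 27 + 45) - 370 = -3*21 - 370 = -63 - 370 = -433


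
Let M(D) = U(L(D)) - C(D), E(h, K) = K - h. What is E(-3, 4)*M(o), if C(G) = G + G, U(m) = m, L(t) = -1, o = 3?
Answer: -49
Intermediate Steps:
C(G) = 2*G
M(D) = -1 - 2*D
E(-3, 4)*M(o) = (4 - 1*(-3))*(-1 - 2*3) = (4 + 3)*(-1 - 6) = 7*(-7) = -49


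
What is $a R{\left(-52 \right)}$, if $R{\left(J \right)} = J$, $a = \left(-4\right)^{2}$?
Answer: $-832$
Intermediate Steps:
$a = 16$
$a R{\left(-52 \right)} = 16 \left(-52\right) = -832$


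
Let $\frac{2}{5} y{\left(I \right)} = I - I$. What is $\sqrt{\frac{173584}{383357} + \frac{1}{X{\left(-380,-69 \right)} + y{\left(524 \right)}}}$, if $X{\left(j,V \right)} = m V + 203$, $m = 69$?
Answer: $\frac{\sqrt{1381819293679993090}}{1747341206} \approx 0.67274$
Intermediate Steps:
$X{\left(j,V \right)} = 203 + 69 V$ ($X{\left(j,V \right)} = 69 V + 203 = 203 + 69 V$)
$y{\left(I \right)} = 0$ ($y{\left(I \right)} = \frac{5 \left(I - I\right)}{2} = \frac{5}{2} \cdot 0 = 0$)
$\sqrt{\frac{173584}{383357} + \frac{1}{X{\left(-380,-69 \right)} + y{\left(524 \right)}}} = \sqrt{\frac{173584}{383357} + \frac{1}{\left(203 + 69 \left(-69\right)\right) + 0}} = \sqrt{173584 \cdot \frac{1}{383357} + \frac{1}{\left(203 - 4761\right) + 0}} = \sqrt{\frac{173584}{383357} + \frac{1}{-4558 + 0}} = \sqrt{\frac{173584}{383357} + \frac{1}{-4558}} = \sqrt{\frac{173584}{383357} - \frac{1}{4558}} = \sqrt{\frac{790812515}{1747341206}} = \frac{\sqrt{1381819293679993090}}{1747341206}$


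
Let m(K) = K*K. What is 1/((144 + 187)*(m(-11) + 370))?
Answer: 1/162521 ≈ 6.1531e-6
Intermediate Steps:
m(K) = K²
1/((144 + 187)*(m(-11) + 370)) = 1/((144 + 187)*((-11)² + 370)) = 1/(331*(121 + 370)) = 1/(331*491) = 1/162521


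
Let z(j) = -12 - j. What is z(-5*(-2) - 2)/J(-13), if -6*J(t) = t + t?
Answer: -60/13 ≈ -4.6154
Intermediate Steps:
J(t) = -t/3 (J(t) = -(t + t)/6 = -t/3)
z(-5*(-2) - 2)/J(-13) = (-12 - (-5*(-2) - 2))/((-⅓*(-13))) = (-12 - (10 - 2))/(13/3) = (-12 - 1*8)*(3/13) = (-12 - 8)*(3/13) = -20*3/13 = -60/13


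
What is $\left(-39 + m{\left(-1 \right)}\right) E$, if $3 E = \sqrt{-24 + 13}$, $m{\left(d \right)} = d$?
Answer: $- \frac{40 i \sqrt{11}}{3} \approx - 44.222 i$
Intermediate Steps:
$E = \frac{i \sqrt{11}}{3}$ ($E = \frac{\sqrt{-24 + 13}}{3} = \frac{\sqrt{-11}}{3} = \frac{i \sqrt{11}}{3} \approx 1.1055 i$)
$\left(-39 + m{\left(-1 \right)}\right) E = \left(-39 - 1\right) \frac{i \sqrt{11}}{3} = - 40 \frac{i \sqrt{11}}{3} = - \frac{40 i \sqrt{11}}{3}$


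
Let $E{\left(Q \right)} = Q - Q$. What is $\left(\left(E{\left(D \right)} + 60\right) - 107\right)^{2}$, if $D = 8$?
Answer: $2209$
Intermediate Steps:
$E{\left(Q \right)} = 0$
$\left(\left(E{\left(D \right)} + 60\right) - 107\right)^{2} = \left(\left(0 + 60\right) - 107\right)^{2} = \left(60 - 107\right)^{2} = \left(-47\right)^{2} = 2209$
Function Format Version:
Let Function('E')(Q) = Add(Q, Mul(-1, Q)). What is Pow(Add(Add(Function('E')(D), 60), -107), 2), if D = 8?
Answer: 2209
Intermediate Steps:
Function('E')(Q) = 0
Pow(Add(Add(Function('E')(D), 60), -107), 2) = Pow(Add(Add(0, 60), -107), 2) = Pow(Add(60, -107), 2) = Pow(-47, 2) = 2209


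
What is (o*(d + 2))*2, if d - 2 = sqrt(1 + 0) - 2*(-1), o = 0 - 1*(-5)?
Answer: 70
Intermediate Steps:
o = 5 (o = 0 + 5 = 5)
d = 5 (d = 2 + (sqrt(1 + 0) - 2*(-1)) = 2 + (sqrt(1) + 2) = 2 + (1 + 2) = 2 + 3 = 5)
(o*(d + 2))*2 = (5*(5 + 2))*2 = (5*7)*2 = 35*2 = 70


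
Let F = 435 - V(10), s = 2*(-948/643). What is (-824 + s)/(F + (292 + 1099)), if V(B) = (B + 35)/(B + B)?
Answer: -2126912/4690685 ≈ -0.45343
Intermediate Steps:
s = -1896/643 (s = 2*(-948*1/643) = 2*(-948/643) = -1896/643 ≈ -2.9487)
V(B) = (35 + B)/(2*B) (V(B) = (35 + B)/((2*B)) = (35 + B)*(1/(2*B)) = (35 + B)/(2*B))
F = 1731/4 (F = 435 - (35 + 10)/(2*10) = 435 - 45/(2*10) = 435 - 1*9/4 = 435 - 9/4 = 1731/4 ≈ 432.75)
(-824 + s)/(F + (292 + 1099)) = (-824 - 1896/643)/(1731/4 + (292 + 1099)) = -531728/(643*(1731/4 + 1391)) = -531728/(643*7295/4) = -531728/643*4/7295 = -2126912/4690685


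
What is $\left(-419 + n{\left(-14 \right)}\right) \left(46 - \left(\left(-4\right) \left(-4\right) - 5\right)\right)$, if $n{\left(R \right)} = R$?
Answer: $-15155$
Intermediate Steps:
$\left(-419 + n{\left(-14 \right)}\right) \left(46 - \left(\left(-4\right) \left(-4\right) - 5\right)\right) = \left(-419 - 14\right) \left(46 - \left(\left(-4\right) \left(-4\right) - 5\right)\right) = - 433 \left(46 - \left(16 - 5\right)\right) = - 433 \left(46 - 11\right) = \left(-433\right) 35 = -15155$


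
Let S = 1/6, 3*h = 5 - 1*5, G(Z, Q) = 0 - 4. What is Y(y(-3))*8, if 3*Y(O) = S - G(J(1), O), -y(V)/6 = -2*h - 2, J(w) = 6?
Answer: 100/9 ≈ 11.111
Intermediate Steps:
G(Z, Q) = -4
h = 0 (h = (5 - 1*5)/3 = (5 - 5)/3 = (1/3)*0 = 0)
S = 1/6 ≈ 0.16667
y(V) = 12 (y(V) = -6*(-2*0 - 2) = -6*(0 - 2) = -6*(-2) = 12)
Y(O) = 25/18 (Y(O) = (1/6 - 1*(-4))/3 = (1/6 + 4)/3 = (1/3)*(25/6) = 25/18)
Y(y(-3))*8 = (25/18)*8 = 100/9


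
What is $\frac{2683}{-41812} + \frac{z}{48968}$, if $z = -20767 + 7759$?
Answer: $- \frac{84408955}{255931252} \approx -0.32981$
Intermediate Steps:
$z = -13008$
$\frac{2683}{-41812} + \frac{z}{48968} = \frac{2683}{-41812} - \frac{13008}{48968} = 2683 \left(- \frac{1}{41812}\right) - \frac{1626}{6121} = - \frac{2683}{41812} - \frac{1626}{6121} = - \frac{84408955}{255931252}$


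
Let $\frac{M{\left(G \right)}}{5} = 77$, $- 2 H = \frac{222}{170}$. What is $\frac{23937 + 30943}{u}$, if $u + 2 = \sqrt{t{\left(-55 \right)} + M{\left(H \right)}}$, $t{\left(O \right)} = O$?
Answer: $\frac{54880}{163} + \frac{27440 \sqrt{330}}{163} \approx 3394.8$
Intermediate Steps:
$H = - \frac{111}{170}$ ($H = - \frac{222 \cdot \frac{1}{170}}{2} = \left(- \frac{1}{2}\right) \frac{111}{85} = - \frac{111}{170} \approx -0.65294$)
$M{\left(G \right)} = 385$ ($M{\left(G \right)} = 5 \cdot 77 = 385$)
$u = -2 + \sqrt{330}$ ($u = -2 + \sqrt{-55 + 385} = -2 + \sqrt{330} \approx 16.166$)
$\frac{23937 + 30943}{u} = \frac{23937 + 30943}{-2 + \sqrt{330}} = \frac{54880}{-2 + \sqrt{330}}$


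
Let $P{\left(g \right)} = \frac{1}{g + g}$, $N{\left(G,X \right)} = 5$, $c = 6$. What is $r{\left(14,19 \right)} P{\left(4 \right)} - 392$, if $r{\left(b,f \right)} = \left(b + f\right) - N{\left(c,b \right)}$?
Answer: $- \frac{777}{2} \approx -388.5$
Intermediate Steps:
$P{\left(g \right)} = \frac{1}{2 g}$
$r{\left(b,f \right)} = -5 + b + f$ ($r{\left(b,f \right)} = \left(b + f\right) - 5 = -5 + b + f$)
$r{\left(14,19 \right)} P{\left(4 \right)} - 392 = \left(-5 + 14 + 19\right) \frac{1}{2 \cdot 4} - 392 = 28 \cdot \frac{1}{2} \cdot \frac{1}{4} - 392 = 28 \cdot \frac{1}{8} - 392 = \frac{7}{2} - 392 = - \frac{777}{2}$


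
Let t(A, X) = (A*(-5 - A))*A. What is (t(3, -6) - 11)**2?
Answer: 6889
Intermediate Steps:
t(A, X) = A**2*(-5 - A)
(t(3, -6) - 11)**2 = (3**2*(-5 - 1*3) - 11)**2 = (9*(-5 - 3) - 11)**2 = (9*(-8) - 11)**2 = (-72 - 11)**2 = (-83)**2 = 6889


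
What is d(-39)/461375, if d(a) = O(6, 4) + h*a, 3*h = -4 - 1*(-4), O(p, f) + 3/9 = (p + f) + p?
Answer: 47/1384125 ≈ 3.3956e-5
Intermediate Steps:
O(p, f) = -⅓ + f + 2*p (O(p, f) = -⅓ + ((p + f) + p) = -⅓ + ((f + p) + p) = -⅓ + (f + 2*p) = -⅓ + f + 2*p)
h = 0 (h = (-4 - 1*(-4))/3 = (-4 + 4)/3 = (⅓)*0 = 0)
d(a) = 47/3 (d(a) = (-⅓ + 4 + 2*6) + 0*a = (-⅓ + 4 + 12) + 0 = 47/3 + 0 = 47/3)
d(-39)/461375 = (47/3)/461375 = (47/3)*(1/461375) = 47/1384125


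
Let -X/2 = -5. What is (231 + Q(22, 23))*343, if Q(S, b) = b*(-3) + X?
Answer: 58996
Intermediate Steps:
X = 10 (X = -2*(-5) = 10)
Q(S, b) = 10 - 3*b (Q(S, b) = b*(-3) + 10 = -3*b + 10 = 10 - 3*b)
(231 + Q(22, 23))*343 = (231 + (10 - 3*23))*343 = (231 + (10 - 69))*343 = (231 - 59)*343 = 172*343 = 58996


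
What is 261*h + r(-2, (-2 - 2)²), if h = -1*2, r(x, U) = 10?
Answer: -512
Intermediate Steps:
h = -2
261*h + r(-2, (-2 - 2)²) = 261*(-2) + 10 = -522 + 10 = -512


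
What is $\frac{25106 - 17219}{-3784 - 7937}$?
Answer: $- \frac{2629}{3907} \approx -0.67289$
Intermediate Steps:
$\frac{25106 - 17219}{-3784 - 7937} = \frac{7887}{-11721} = 7887 \left(- \frac{1}{11721}\right) = - \frac{2629}{3907}$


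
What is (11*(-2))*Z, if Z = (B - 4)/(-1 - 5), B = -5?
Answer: -33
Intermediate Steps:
Z = 3/2 (Z = (-5 - 4)/(-1 - 5) = -9/(-6) = -9*(-⅙) = 3/2 ≈ 1.5000)
(11*(-2))*Z = (11*(-2))*(3/2) = -22*3/2 = -33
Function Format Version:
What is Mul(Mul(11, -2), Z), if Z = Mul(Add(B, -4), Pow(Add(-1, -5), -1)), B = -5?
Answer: -33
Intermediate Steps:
Z = Rational(3, 2) (Z = Mul(Add(-5, -4), Pow(Add(-1, -5), -1)) = Mul(-9, Pow(-6, -1)) = Mul(-9, Rational(-1, 6)) = Rational(3, 2) ≈ 1.5000)
Mul(Mul(11, -2), Z) = Mul(Mul(11, -2), Rational(3, 2)) = Mul(-22, Rational(3, 2)) = -33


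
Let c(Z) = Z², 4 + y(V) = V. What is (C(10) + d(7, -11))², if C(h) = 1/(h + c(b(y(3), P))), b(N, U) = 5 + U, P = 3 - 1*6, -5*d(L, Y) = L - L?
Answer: 1/196 ≈ 0.0051020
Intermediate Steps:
d(L, Y) = 0 (d(L, Y) = -(L - L)/5 = -⅕*0 = 0)
y(V) = -4 + V
P = -3 (P = 3 - 6 = -3)
C(h) = 1/(4 + h) (C(h) = 1/(h + (5 - 3)²) = 1/(h + 2²) = 1/(h + 4) = 1/(4 + h))
(C(10) + d(7, -11))² = (1/(4 + 10) + 0)² = (1/14 + 0)² = (1/14)² = 1/196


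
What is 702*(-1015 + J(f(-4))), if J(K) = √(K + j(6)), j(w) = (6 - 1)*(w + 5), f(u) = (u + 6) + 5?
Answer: -712530 + 702*√62 ≈ -7.0700e+5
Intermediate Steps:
f(u) = 11 + u (f(u) = (6 + u) + 5 = 11 + u)
j(w) = 25 + 5*w (j(w) = 5*(5 + w) = 25 + 5*w)
J(K) = √(55 + K) (J(K) = √(K + (25 + 5*6)) = √(K + (25 + 30)) = √(K + 55) = √(55 + K))
702*(-1015 + J(f(-4))) = 702*(-1015 + √(55 + (11 - 4))) = 702*(-1015 + √(55 + 7)) = 702*(-1015 + √62) = -712530 + 702*√62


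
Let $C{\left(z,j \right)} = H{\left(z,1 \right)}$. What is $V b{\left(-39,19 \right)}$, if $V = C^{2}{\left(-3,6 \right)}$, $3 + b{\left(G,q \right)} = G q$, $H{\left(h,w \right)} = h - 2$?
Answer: $-18600$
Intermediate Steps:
$H{\left(h,w \right)} = -2 + h$
$C{\left(z,j \right)} = -2 + z$
$b{\left(G,q \right)} = -3 + G q$
$V = 25$ ($V = \left(-2 - 3\right)^{2} = \left(-5\right)^{2} = 25$)
$V b{\left(-39,19 \right)} = 25 \left(-3 - 741\right) = 25 \left(-744\right) = -18600$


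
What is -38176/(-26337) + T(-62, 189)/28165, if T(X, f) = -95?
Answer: 214545005/148356321 ≈ 1.4461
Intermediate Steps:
-38176/(-26337) + T(-62, 189)/28165 = -38176/(-26337) - 95/28165 = -38176*(-1/26337) - 95*1/28165 = 38176/26337 - 19/5633 = 214545005/148356321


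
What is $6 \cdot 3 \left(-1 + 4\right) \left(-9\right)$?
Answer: $-486$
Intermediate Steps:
$6 \cdot 3 \left(-1 + 4\right) \left(-9\right) = 6 \cdot 3 \cdot 3 \left(-9\right) = 6 \cdot 9 \left(-9\right) = 54 \left(-9\right) = -486$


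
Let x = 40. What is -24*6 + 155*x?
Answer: 6056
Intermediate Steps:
-24*6 + 155*x = -24*6 + 155*40 = -144 + 6200 = 6056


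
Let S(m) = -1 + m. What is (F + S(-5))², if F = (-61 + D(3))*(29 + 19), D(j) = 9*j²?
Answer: 910116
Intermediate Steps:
F = 960 (F = (-61 + 9*3²)*(29 + 19) = (-61 + 9*9)*48 = (-61 + 81)*48 = 20*48 = 960)
(F + S(-5))² = (960 + (-1 - 5))² = (960 - 6)² = 954² = 910116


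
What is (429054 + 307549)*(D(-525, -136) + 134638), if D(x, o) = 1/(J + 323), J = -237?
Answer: 8529029642007/86 ≈ 9.9175e+10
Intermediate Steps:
D(x, o) = 1/86 (D(x, o) = 1/(-237 + 323) = 1/86)
(429054 + 307549)*(D(-525, -136) + 134638) = (429054 + 307549)*(1/86 + 134638) = 736603*(11578869/86) = 8529029642007/86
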